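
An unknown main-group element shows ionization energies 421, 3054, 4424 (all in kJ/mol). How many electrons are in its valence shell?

1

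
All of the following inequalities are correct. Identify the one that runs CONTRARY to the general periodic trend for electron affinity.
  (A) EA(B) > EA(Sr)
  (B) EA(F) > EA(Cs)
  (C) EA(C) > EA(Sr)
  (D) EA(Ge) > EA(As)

The general trend: electron affinity increases across a period and decreases down a group.
(A) B (period 2, group 13) vs Sr (period 5, group 2): the stated order agrees with the simple trend.
(B) F (period 2, group 17) vs Cs (period 6, group 1): the stated order agrees with the simple trend.
(C) C (period 2, group 14) vs Sr (period 5, group 2): the stated order agrees with the simple trend.
(D) Ge (period 4, group 14) vs As (period 4, group 15): the stated order contradicts the simple trend.
The exception is (D): adding an electron to As's half-filled 4p³ is unfavourable, so Ge (4p²) has the more exothermic EA.

(D)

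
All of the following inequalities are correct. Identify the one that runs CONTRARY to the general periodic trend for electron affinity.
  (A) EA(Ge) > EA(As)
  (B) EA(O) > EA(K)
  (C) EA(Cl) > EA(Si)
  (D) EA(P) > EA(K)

(A)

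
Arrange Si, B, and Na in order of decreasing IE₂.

After 1 electron has been removed, what remains? Si⁺ still has 3 valence electrons; B⁺ still has 2 valence electrons; Na⁺ is the bare [Ne] core.
Core electrons are held far more tightly than valence electrons, so Na tops the IE_2 order.
Valence configurations: Si⁺ [Ne]3s²3p¹, B⁺ [He]2s².
The numbers (kJ/mol): Si 1577, B 2427, Na 4562.
Overall IE_2 order: Si < B < Na.

Na, B, Si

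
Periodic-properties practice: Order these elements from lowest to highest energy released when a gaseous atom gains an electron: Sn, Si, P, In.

Si is in period 3, group 14; P is in period 3, group 15; In is in period 5, group 13; Sn is in period 5, group 14.
Adding an electron releases more energy for atoms nearer the top right (short of the noble gases).
Neither a single period nor a single group — weigh both effects.
P > In: both effects reinforce here, so P is clearly the higher of the two.
Sn > P: this pair runs against the simple trend — see the exception note.
Si > Sn: they share group 14; the group trend gives Si the larger value.
Note the exception: Sn has a higher electron affinity than P, contrary to the simple trend — adding an electron to P's half-filled np³ subshell costs electron-pairing energy.
Note the exception: Si has a higher electron affinity than P, contrary to the simple trend — adding an electron to P's half-filled 3p³ is unfavourable, so Si (3p²) has the more exothermic EA.
Approximate values (kJ/mol): Si 134, P 72, In 29, Sn 107.
So from lowest to highest: In < P < Sn < Si.

In < P < Sn < Si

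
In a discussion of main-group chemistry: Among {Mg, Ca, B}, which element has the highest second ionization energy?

B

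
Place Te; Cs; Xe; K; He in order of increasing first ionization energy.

Cs < K < Te < Xe < He

He is in period 1, group 18; K is in period 4, group 1; Te is in period 5, group 16; Xe is in period 5, group 18; Cs is in period 6, group 1.
IE₁ increases left→right with effective nuclear charge and decreases top→bottom as the valence shell moves farther out.
Neither a single period nor a single group — weigh both effects.
K > Cs: K sits above Cs in group 1, so the down-group effect alone puts K higher.
Te > K: period and group pull opposite ways; the across-period shift dominates (869 vs 419 kJ/mol).
Xe > Te: Xe lies to the right of Te in period 5, so the across-period effect alone puts Xe higher.
He > Xe: He sits above Xe in group 18, so the down-group effect alone puts He higher.
Tabulated first ionization energy (kJ/mol): He 2372, K 419, Te 869, Xe 1170, Cs 376.
So from lowest to highest: Cs < K < Te < Xe < He.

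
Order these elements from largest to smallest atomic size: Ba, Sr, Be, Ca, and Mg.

Ba, Sr, Ca, Mg, Be

Radius decreases left→right (rising Z_eff, same n) and increases top→bottom (higher n).
All are in group 2, so atomic radius increases down the group.
So from largest to smallest: Ba > Sr > Ca > Mg > Be.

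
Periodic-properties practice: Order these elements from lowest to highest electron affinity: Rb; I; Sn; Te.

Rb is in period 5, group 1; Sn is in period 5, group 14; Te is in period 5, group 16; I is in period 5, group 17.
Adding an electron releases more energy for atoms nearer the top right (short of the noble gases).
All lie in period 5, so electron affinity increases left to right.
So from lowest to highest: Rb < Sn < Te < I.

Rb < Sn < Te < I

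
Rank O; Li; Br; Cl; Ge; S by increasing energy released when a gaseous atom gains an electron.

Li is in period 2, group 1; O is in period 2, group 16; S is in period 3, group 16; Cl is in period 3, group 17; Ge is in period 4, group 14; Br is in period 4, group 17.
Adding an electron releases more energy for atoms nearer the top right (short of the noble gases).
These span different periods and groups, so the two trends combine.
Ge > Li: the two effects oppose for this pair; the across-period effect wins (119 vs 60 kJ/mol).
O > Ge: relative to Ge, both the across-period and down-group shifts push O's electron affinity up.
S > O: this pair runs against the simple trend — see the exception note.
Br > S: period and group pull opposite ways; the across-period shift dominates (325 vs 200 kJ/mol).
Cl > Br: they share group 17; the group trend gives Cl the larger value.
Note the exception: S has a higher electron affinity than O, contrary to the simple trend — the compact 2p subshell of O repels the added electron more than S's larger 3p does.
Tabulated electron affinity (kJ/mol): Li 60, O 141, S 200, Cl 349, Ge 119, Br 325.
So from lowest to highest: Li < Ge < O < S < Br < Cl.

Li, Ge, O, S, Br, Cl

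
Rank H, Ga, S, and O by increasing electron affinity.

Ga < H < O < S

H is in period 1, group 1; O is in period 2, group 16; S is in period 3, group 16; Ga is in period 4, group 13.
Atoms with high Z_eff and room in the valence shell (especially the halogens) have the most exothermic electron affinities.
Here both period and group differ, so the two effects have to be weighed against each other.
H > Ga: period and group pull opposite ways; the down-group shift dominates (73 vs 29 kJ/mol).
O > H: the two effects oppose for this pair; the across-period effect wins (141 vs 73 kJ/mol).
S > O: this pair runs against the simple trend — see the exception note.
Note the exception: S has a higher electron affinity than O, contrary to the simple trend — the compact 2p subshell of O repels the added electron more than S's larger 3p does.
Approximate values (kJ/mol): H 73, O 141, S 200, Ga 29.
So from lowest to highest: Ga < H < O < S.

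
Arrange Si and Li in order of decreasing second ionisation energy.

Li > Si

IE_2 is the cost of taking one more electron from the +1 cation: Si⁺ still has 3 valence electrons; Li⁺ is the bare [He] core.
Core electrons are held far more tightly than valence electrons, so Li tops the IE_2 order.
Approximate IE_2 values (kJ/mol): Si 1577, Li 7298.
Putting it together, IE_2: Si < Li.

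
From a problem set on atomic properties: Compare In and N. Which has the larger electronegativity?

N

N is in period 2, group 15; In is in period 5, group 13.
Electronegativity increases across a period and decreases down a group, tracking effective nuclear charge and atomic size.
These span different periods and groups, so the two trends combine.
N > In: relative to In, both the across-period and down-group shifts push N's electronegativity up.
For reference (Pauling): N 3.04, In 1.78.
So N has the larger electronegativity (N > In).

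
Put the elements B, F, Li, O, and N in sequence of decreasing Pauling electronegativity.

F > O > N > B > Li

Smaller atoms with higher effective nuclear charge are more electronegative.
All lie in period 2, so electronegativity increases left to right.
So from highest to lowest: F > O > N > B > Li.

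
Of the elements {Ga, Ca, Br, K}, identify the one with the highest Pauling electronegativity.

K is in period 4, group 1; Ca is in period 4, group 2; Ga is in period 4, group 13; Br is in period 4, group 17.
Atoms toward the upper right of the periodic table pull bonding electrons most strongly.
All lie in period 4, so electronegativity increases left to right.
The highest Pauling electronegativity among these belongs to Br.

Br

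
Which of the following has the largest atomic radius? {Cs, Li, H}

Cs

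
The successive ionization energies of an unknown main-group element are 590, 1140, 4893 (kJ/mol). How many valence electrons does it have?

Look for the largest jump between consecutive ionization energies: IE3/IE2 ≈ 4.3, far larger than any earlier ratio.
That jump marks the point where a core electron is being removed. So the atom has 2 valence electrons.

2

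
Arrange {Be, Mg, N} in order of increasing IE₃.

N, Mg, Be

Consider each +2 ion: Be²⁺ is the bare [He] core; Mg²⁺ is the bare [Ne] core; N²⁺ still has 3 valence electrons.
Pulling an electron out of a noble-gas core costs far more than removing a remaining valence electron, so Mg and Be sit at the high end of IE_3.
The numbers (kJ/mol): Be 14849, Mg 7733, N 4578.
Putting it together, IE_3: N < Mg < Be.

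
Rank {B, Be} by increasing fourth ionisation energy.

The fourth ionization energy removes an electron from the +3 ion. For each element: B³⁺ is the bare [He] core; Be³⁺ is already 1 electron into the core.
All of these are removing an electron from a noble-gas core or deeper; the smaller core (lower principal quantum number) is held far more tightly, and within a period the higher nuclear charge binds the same core more tightly.
Approximate IE_4 values (kJ/mol): B 25026, Be 21007.
Hence IE_4: Be < B.

Be < B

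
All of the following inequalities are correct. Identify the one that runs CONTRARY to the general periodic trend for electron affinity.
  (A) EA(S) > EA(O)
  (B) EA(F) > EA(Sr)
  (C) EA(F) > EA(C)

(A)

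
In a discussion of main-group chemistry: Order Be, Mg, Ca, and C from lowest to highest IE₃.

C, Ca, Mg, Be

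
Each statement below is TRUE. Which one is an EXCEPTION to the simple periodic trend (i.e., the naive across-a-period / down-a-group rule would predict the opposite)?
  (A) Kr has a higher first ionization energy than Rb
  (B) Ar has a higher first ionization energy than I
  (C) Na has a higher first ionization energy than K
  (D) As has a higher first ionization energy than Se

(D)

The general trend: first ionization energy increases across a period and decreases down a group.
(A) Kr (period 4, group 18) vs Rb (period 5, group 1): the stated order agrees with the simple trend.
(B) Ar (period 3, group 18) vs I (period 5, group 17): the stated order agrees with the simple trend.
(C) Na (period 3, group 1) vs K (period 4, group 1): the stated order agrees with the simple trend.
(D) As (period 4, group 15) vs Se (period 4, group 16): the stated order contradicts the simple trend.
The exception is (D): Se (4p⁴) ionizes more easily than half-filled As (4p³).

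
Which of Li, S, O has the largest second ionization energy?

Li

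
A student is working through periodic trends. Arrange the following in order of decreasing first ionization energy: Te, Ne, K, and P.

Ne is in period 2, group 18; P is in period 3, group 15; K is in period 4, group 1; Te is in period 5, group 16.
Removing the outermost electron gets harder across a period and easier down a group.
Neither a single period nor a single group — weigh both effects.
Te > K: the two effects oppose for this pair; the across-period effect wins (869 vs 419 kJ/mol).
P > Te: period and group pull opposite ways; the down-group shift dominates (1012 vs 869 kJ/mol).
Ne > P: both effects reinforce here, so Ne is clearly the higher of the two.
For reference (kJ/mol): Ne 2081, P 1012, K 419, Te 869.
So from highest to lowest: Ne > P > Te > K.

Ne > P > Te > K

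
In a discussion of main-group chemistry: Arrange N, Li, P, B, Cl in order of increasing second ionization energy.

P, Cl, B, N, Li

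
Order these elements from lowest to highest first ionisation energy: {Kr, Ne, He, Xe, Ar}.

Xe, Kr, Ar, Ne, He

He is in period 1, group 18; Ne is in period 2, group 18; Ar is in period 3, group 18; Kr is in period 4, group 18; Xe is in period 5, group 18.
Removing the outermost electron gets harder across a period and easier down a group.
All are in group 18, so first ionization energy increases up the group.
So from lowest to highest: Xe < Kr < Ar < Ne < He.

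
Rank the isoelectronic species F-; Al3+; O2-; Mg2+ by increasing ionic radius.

All of these have 10 electrons, so size is governed by nuclear charge alone: the more protons, the stronger the pull on the same electron cloud, and the smaller the ion.
Nuclear charges: Al3+ (Z=13), Mg2+ (Z=12), F- (Z=9), O2- (Z=8).
Smallest to largest: Al3+ < Mg2+ < F- < O2-.

Al3+ < Mg2+ < F- < O2-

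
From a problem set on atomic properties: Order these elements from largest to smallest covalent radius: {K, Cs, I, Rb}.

K is in period 4, group 1; Rb is in period 5, group 1; I is in period 5, group 17; Cs is in period 6, group 1.
Across a period the added protons contract the valence shell; down a group each new principal shell makes the atom larger.
Here both period and group differ, so the two effects have to be weighed against each other.
K > I: period and group pull opposite ways; the across-period shift dominates (196 vs 133 pm).
Rb > K: they share group 1; the group trend gives Rb the larger value.
Cs > Rb: Cs sits below Rb in group 1, so the down-group effect alone puts Cs larger.
For reference (pm): K 196, Rb 210, I 133, Cs 232.
So from largest to smallest: Cs > Rb > K > I.

Cs > Rb > K > I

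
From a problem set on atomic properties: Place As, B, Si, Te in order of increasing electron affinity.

B < As < Si < Te

B is in period 2, group 13; Si is in period 3, group 14; As is in period 4, group 15; Te is in period 5, group 16.
Electron affinity generally becomes more exothermic across a period toward the halogens and less exothermic down a group.
These sit on a diagonal, where the across-period and down-group effects partly cancel.
As > B: period and group pull opposite ways; the across-period shift dominates (78 vs 27 kJ/mol).
Si > As: the two effects oppose for this pair; the down-group effect wins (134 vs 78 kJ/mol).
Te > Si: period and group pull opposite ways; the across-period shift dominates (190 vs 134 kJ/mol).
Approximate values (kJ/mol): B 27, Si 134, As 78, Te 190.
So from lowest to highest: B < As < Si < Te.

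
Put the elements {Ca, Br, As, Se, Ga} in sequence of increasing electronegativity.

Smaller atoms with higher effective nuclear charge are more electronegative.
All lie in period 4, so electronegativity increases left to right.
So from lowest to highest: Ca < Ga < As < Se < Br.

Ca < Ga < As < Se < Br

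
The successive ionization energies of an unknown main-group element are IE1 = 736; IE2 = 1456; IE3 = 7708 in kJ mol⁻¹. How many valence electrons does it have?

Look for the largest jump between consecutive ionization energies: IE3/IE2 ≈ 5.3, far larger than any earlier ratio.
That jump marks the point where a core electron is being removed. So the atom has 2 valence electrons.

2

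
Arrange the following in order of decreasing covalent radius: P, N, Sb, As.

Moving right in a period, electrons are added to the same shell under a stronger nuclear pull, so atoms get smaller; moving down, a new shell is opened and atoms get larger.
All are in group 15, so atomic radius increases down the group.
So from largest to smallest: Sb > As > P > N.

Sb > As > P > N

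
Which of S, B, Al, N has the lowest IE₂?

Al

Consider each +1 ion: S⁺ still has 5 valence electrons; B⁺ still has 2 valence electrons; Al⁺ still has 2 valence electrons; N⁺ still has 4 valence electrons.
All are still removing valence electrons, so compare the +1 ions as you would atoms: IE_2 generally rises across a period (higher Z_eff) and falls down a group (larger shell), subject to the usual subshell exceptions.
Valence configurations: S⁺ [Ne]3s²3p³, B⁺ [He]2s², Al⁺ [Ne]3s², N⁺ [He]2s²2p².
The numbers (kJ/mol): S 2252, B 2427, Al 1817, N 2856.
Hence IE_2: Al < S < B < N.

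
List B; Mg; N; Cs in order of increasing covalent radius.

B is in period 2, group 13; N is in period 2, group 15; Mg is in period 3, group 2; Cs is in period 6, group 1.
Across a period the added protons contract the valence shell; down a group each new principal shell makes the atom larger.
These span different periods and groups, so the two trends combine.
B > N: B lies to the left of N in period 2, so the across-period effect alone puts B larger.
Mg > B: both effects reinforce here, so Mg is clearly the larger of the two.
Cs > Mg: relative to Mg, both the across-period and down-group shifts push Cs's atomic radius up.
Approximate values (pm): B 85, N 71, Mg 139, Cs 232.
So from smallest to largest: N < B < Mg < Cs.

N < B < Mg < Cs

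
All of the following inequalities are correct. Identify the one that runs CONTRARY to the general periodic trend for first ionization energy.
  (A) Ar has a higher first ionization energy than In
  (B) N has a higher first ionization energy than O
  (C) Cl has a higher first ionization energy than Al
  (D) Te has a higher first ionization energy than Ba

(B)

The general trend: first ionization energy increases across a period and decreases down a group.
(A) Ar (period 3, group 18) vs In (period 5, group 13): the stated order agrees with the simple trend.
(B) N (period 2, group 15) vs O (period 2, group 16): the stated order contradicts the simple trend.
(C) Cl (period 3, group 17) vs Al (period 3, group 13): the stated order agrees with the simple trend.
(D) Te (period 5, group 16) vs Ba (period 6, group 2): the stated order agrees with the simple trend.
The exception is (B): pairing an electron in O's 2p⁴ costs repulsion energy, so O ionizes more easily than half-filled N (2p³).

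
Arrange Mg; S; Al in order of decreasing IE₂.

After 1 electron has been removed, what remains? Mg⁺ still has 1 valence electron; S⁺ still has 5 valence electrons; Al⁺ still has 2 valence electrons.
All are still removing valence electrons, so compare the +1 ions as you would atoms: IE_2 generally rises across a period (higher Z_eff) and falls down a group (larger shell), subject to the usual subshell exceptions.
Valence configurations: Mg⁺ [Ne]3s¹, S⁺ [Ne]3s²3p³, Al⁺ [Ne]3s².
Approximate IE_2 values (kJ/mol): Mg 1451, S 2252, Al 1817.
So the second ionization energies run Mg < Al < S.

S, Al, Mg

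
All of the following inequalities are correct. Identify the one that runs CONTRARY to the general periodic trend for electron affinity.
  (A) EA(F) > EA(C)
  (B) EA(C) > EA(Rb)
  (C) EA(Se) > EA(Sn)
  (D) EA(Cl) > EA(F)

(D)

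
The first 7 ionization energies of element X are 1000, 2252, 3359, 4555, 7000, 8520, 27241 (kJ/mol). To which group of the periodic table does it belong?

Look for the largest jump between consecutive ionization energies: IE7/IE6 ≈ 3.2, far larger than any earlier ratio.
That jump marks the point where a core electron is being removed. So the atom has 6 valence electrons.
A main-group element with 6 valence electrons is in group 16.

Group 16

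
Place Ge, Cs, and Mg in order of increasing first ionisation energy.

Mg is in period 3, group 2; Ge is in period 4, group 14; Cs is in period 6, group 1.
Removing the outermost electron gets harder across a period and easier down a group.
These span different periods and groups, so the two trends combine.
Mg > Cs: relative to Cs, both the across-period and down-group shifts push Mg's first ionization energy up.
Ge > Mg: the two effects oppose for this pair; the across-period effect wins (762 vs 738 kJ/mol).
Tabulated first ionization energy (kJ/mol): Mg 738, Ge 762, Cs 376.
So from lowest to highest: Cs < Mg < Ge.

Cs < Mg < Ge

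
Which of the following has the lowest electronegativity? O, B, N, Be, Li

Li

EN rises left→right (higher Z_eff, smaller atoms) and falls top→bottom (larger, more shielded atoms).
All lie in period 2, so electronegativity increases left to right.
The lowest electronegativity among these belongs to Li.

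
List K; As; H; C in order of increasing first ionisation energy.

H is in period 1, group 1; C is in period 2, group 14; K is in period 4, group 1; As is in period 4, group 15.
Removing the outermost electron gets harder across a period and easier down a group.
These span different periods and groups, so the two trends combine.
As > K: As lies to the right of K in period 4, so the across-period effect alone puts As higher.
C > As: the two effects oppose for this pair; the down-group effect wins (1086 vs 947 kJ/mol).
H > C: period and group pull opposite ways; the down-group shift dominates (1312 vs 1086 kJ/mol).
For reference (kJ/mol): H 1312, C 1086, K 419, As 947.
So from lowest to highest: K < As < C < H.

K < As < C < H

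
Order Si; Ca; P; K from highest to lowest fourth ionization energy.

Ca, K, P, Si

Consider each +3 ion: Si³⁺ still has 1 valence electron; Ca³⁺ is already 1 electron into the core; P³⁺ still has 2 valence electrons; K³⁺ is already 2 electrons into the core.
Breaking into a closed-shell core is much more expensive than removing a leftover valence electron — K and Ca have the largest IE_4 here.
Valence configurations: Si³⁺ [Ne]3s¹, P³⁺ [Ne]3s².
Approximate IE_4 values (kJ/mol): Si 4356, Ca 6491, P 4964, K 5877.
So the fourth ionization energies run Si < P < K < Ca.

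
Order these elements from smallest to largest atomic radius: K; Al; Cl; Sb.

Atomic radius shrinks across a period as nuclear charge pulls the same shell inward, and grows down a group as new shells are added.
These span different periods and groups, so the two trends combine.
Al > Cl: Al lies to the left of Cl in period 3, so the across-period effect alone puts Al larger.
Sb > Al: period and group pull opposite ways; the down-group shift dominates (140 vs 126 pm).
K > Sb: period and group pull opposite ways; the across-period shift dominates (196 vs 140 pm).
Tabulated atomic radius (pm): Al 126, Cl 99, K 196, Sb 140.
So from smallest to largest: Cl < Al < Sb < K.

Cl < Al < Sb < K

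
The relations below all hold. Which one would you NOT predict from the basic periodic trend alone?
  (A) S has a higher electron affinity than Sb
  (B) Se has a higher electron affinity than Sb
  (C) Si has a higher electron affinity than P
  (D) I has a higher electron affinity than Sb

(C)

The general trend: electron affinity increases across a period and decreases down a group.
(A) S (period 3, group 16) vs Sb (period 5, group 15): the stated order agrees with the simple trend.
(B) Se (period 4, group 16) vs Sb (period 5, group 15): the stated order agrees with the simple trend.
(C) Si (period 3, group 14) vs P (period 3, group 15): the stated order contradicts the simple trend.
(D) I (period 5, group 17) vs Sb (period 5, group 15): the stated order agrees with the simple trend.
The exception is (C): adding an electron to P's half-filled 3p³ is unfavourable, so Si (3p²) has the more exothermic EA.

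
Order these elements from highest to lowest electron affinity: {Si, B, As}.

Si, As, B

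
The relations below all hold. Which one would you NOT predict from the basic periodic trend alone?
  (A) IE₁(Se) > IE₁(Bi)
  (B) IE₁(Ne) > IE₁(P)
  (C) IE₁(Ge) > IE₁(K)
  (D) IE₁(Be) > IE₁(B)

The general trend: IE₁ increases across a period and decreases down a group.
(A) Se (period 4, group 16) vs Bi (period 6, group 15): the stated order agrees with the simple trend.
(B) Ne (period 2, group 18) vs P (period 3, group 15): the stated order agrees with the simple trend.
(C) Ge (period 4, group 14) vs K (period 4, group 1): the stated order agrees with the simple trend.
(D) Be (period 2, group 2) vs B (period 2, group 13): the stated order contradicts the simple trend.
The exception is (D): removing B's lone 2p electron is easier than breaking Be's filled 2s².

(D)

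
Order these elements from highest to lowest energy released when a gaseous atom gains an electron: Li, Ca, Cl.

EA tends to increase across a period and decrease down a group, though the pattern is less regular than for IE or radius.
Neither a single period nor a single group — weigh both effects.
Li > Ca: period and group pull opposite ways; the down-group shift dominates (60 vs 2 kJ/mol).
Cl > Li: period and group pull opposite ways; the across-period shift dominates (349 vs 60 kJ/mol).
Tabulated electron affinity (kJ/mol): Li 60, Cl 349, Ca 2.
So from highest to lowest: Cl > Li > Ca.

Cl > Li > Ca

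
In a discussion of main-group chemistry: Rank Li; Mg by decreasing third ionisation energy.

Li > Mg

The third ionization energy removes an electron from the +2 ion. For each element: Li²⁺ is already 1 electron into the core; Mg²⁺ is the bare [Ne] core.
All of these are removing an electron from a noble-gas core or deeper; the smaller core (lower principal quantum number) is held far more tightly, and within a period the higher nuclear charge binds the same core more tightly.
The numbers (kJ/mol): Li 11815, Mg 7733.
Hence IE_3: Mg < Li.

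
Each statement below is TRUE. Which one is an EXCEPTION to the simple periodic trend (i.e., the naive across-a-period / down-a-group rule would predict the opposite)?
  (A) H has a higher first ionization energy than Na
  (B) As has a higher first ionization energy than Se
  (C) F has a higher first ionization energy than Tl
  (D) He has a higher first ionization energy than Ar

(B)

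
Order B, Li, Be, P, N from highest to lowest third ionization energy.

IE_3 is the cost of taking one more electron from the +2 cation: B²⁺ still has 1 valence electron; Li²⁺ is already 1 electron into the core; Be²⁺ is the bare [He] core; P²⁺ still has 3 valence electrons; N²⁺ still has 3 valence electrons.
Pulling an electron out of a noble-gas core costs far more than removing a remaining valence electron, so Li and Be sit at the high end of IE_3.
Valence configurations: B²⁺ [He]2s¹, P²⁺ [Ne]3s²3p¹, N²⁺ [He]2s²2p¹.
Approximate IE_3 values (kJ/mol): B 3660, Li 11815, Be 14849, P 2914, N 4578.
So the third ionization energies run P < B < N < Li < Be.

Be > Li > N > B > P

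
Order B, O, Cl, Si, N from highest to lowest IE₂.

O > N > B > Cl > Si

The second ionization energy removes an electron from the +1 ion. For each element: B⁺ still has 2 valence electrons; O⁺ still has 5 valence electrons; Cl⁺ still has 6 valence electrons; Si⁺ still has 3 valence electrons; N⁺ still has 4 valence electrons.
All are still removing valence electrons, so compare the +1 ions as you would atoms: IE_2 generally rises across a period (higher Z_eff) and falls down a group (larger shell), subject to the usual subshell exceptions.
Valence configurations: B⁺ [He]2s², O⁺ [He]2s²2p³, Cl⁺ [Ne]3s²3p⁴, Si⁺ [Ne]3s²3p¹, N⁺ [He]2s²2p².
Tabulated IE_2 (kJ/mol): B 2427, O 3388, Cl 2298, Si 1577, N 2856.
Putting it together, IE_2: Si < Cl < B < N < O.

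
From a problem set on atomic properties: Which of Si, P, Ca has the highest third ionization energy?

IE_3 is the cost of taking one more electron from the +2 cation: Si²⁺ still has 2 valence electrons; P²⁺ still has 3 valence electrons; Ca²⁺ is the bare [Ar] core.
Pulling an electron out of a noble-gas core costs far more than removing a remaining valence electron, so Ca sits at the high end of IE_3.
Valence configurations: Si²⁺ [Ne]3s², P²⁺ [Ne]3s²3p¹.
P²⁺ loses a lone 3p electron whereas Si²⁺ must break into a filled 3s² pair, so IE_3(Si) > IE_3(P) even though P has the higher nuclear charge.
Tabulated IE_3 (kJ/mol): Si 3232, P 2914, Ca 4912.
Overall IE_3 order: P < Si < Ca.

Ca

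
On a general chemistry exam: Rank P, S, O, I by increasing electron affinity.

P < O < S < I

O is in period 2, group 16; P is in period 3, group 15; S is in period 3, group 16; I is in period 5, group 17.
Electron affinity generally becomes more exothermic across a period toward the halogens and less exothermic down a group.
Neither a single period nor a single group — weigh both effects.
O > P: both effects reinforce here, so O is clearly the higher of the two.
S > O: this pair runs against the simple trend — see the exception note.
I > S: the two effects oppose for this pair; the across-period effect wins (295 vs 200 kJ/mol).
Note the exception: S has a higher electron affinity than O, contrary to the simple trend — the compact 2p subshell of O repels the added electron more than S's larger 3p does.
For reference (kJ/mol): O 141, P 72, S 200, I 295.
So from lowest to highest: P < O < S < I.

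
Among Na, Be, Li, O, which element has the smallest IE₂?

After 1 electron has been removed, what remains? Na⁺ is the bare [Ne] core; Be⁺ still has 1 valence electron; Li⁺ is the bare [He] core; O⁺ still has 5 valence electrons.
Pulling an electron out of a noble-gas core costs far more than removing a remaining valence electron, so Na and Li sit at the high end of IE_2.
Valence configurations: Be⁺ [He]2s¹, O⁺ [He]2s²2p³.
Tabulated IE_2 (kJ/mol): Na 4562, Be 1757, Li 7298, O 3388.
Hence IE_2: Be < O < Na < Li.

Be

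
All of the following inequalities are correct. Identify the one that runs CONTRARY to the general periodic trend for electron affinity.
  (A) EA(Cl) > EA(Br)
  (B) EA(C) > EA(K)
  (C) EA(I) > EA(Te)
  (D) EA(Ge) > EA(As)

The general trend: electron affinity increases across a period and decreases down a group.
(A) Cl (period 3, group 17) vs Br (period 4, group 17): the stated order agrees with the simple trend.
(B) C (period 2, group 14) vs K (period 4, group 1): the stated order agrees with the simple trend.
(C) I (period 5, group 17) vs Te (period 5, group 16): the stated order agrees with the simple trend.
(D) Ge (period 4, group 14) vs As (period 4, group 15): the stated order contradicts the simple trend.
The exception is (D): adding an electron to As's half-filled 4p³ is unfavourable, so Ge (4p²) has the more exothermic EA.

(D)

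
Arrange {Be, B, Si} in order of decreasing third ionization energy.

Be > B > Si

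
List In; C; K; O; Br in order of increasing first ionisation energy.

Across a period the outer electron is held more tightly (higher IE₁); down a group it sits in a higher shell, more shielded, and comes off more easily.
These span different periods and groups, so the two trends combine.
In > K: the two effects oppose for this pair; the across-period effect wins (558 vs 419 kJ/mol).
C > In: relative to In, both the across-period and down-group shifts push C's first ionization energy up.
Br > C: the two effects oppose for this pair; the across-period effect wins (1140 vs 1086 kJ/mol).
O > Br: period and group pull opposite ways; the down-group shift dominates (1314 vs 1140 kJ/mol).
Tabulated first ionization energy (kJ/mol): C 1086, O 1314, K 419, Br 1140, In 558.
So from lowest to highest: K < In < C < Br < O.

K < In < C < Br < O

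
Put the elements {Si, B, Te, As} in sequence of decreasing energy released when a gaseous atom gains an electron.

Te, Si, As, B

EA tends to increase across a period and decrease down a group, though the pattern is less regular than for IE or radius.
These sit on a diagonal, where the across-period and down-group effects partly cancel.
As > B: the two effects oppose for this pair; the across-period effect wins (78 vs 27 kJ/mol).
Si > As: period and group pull opposite ways; the down-group shift dominates (134 vs 78 kJ/mol).
Te > Si: period and group pull opposite ways; the across-period shift dominates (190 vs 134 kJ/mol).
Tabulated electron affinity (kJ/mol): B 27, Si 134, As 78, Te 190.
So from highest to lowest: Te > Si > As > B.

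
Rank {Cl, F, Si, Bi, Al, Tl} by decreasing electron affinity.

Cl, F, Si, Bi, Al, Tl

F is in period 2, group 17; Al is in period 3, group 13; Si is in period 3, group 14; Cl is in period 3, group 17; Tl is in period 6, group 13; Bi is in period 6, group 15.
Adding an electron releases more energy for atoms nearer the top right (short of the noble gases).
Neither a single period nor a single group — weigh both effects.
Al > Tl: Al sits above Tl in group 13, so the down-group effect alone puts Al higher.
Bi > Al: period and group pull opposite ways; the across-period shift dominates (91 vs 42 kJ/mol).
Si > Bi: the two effects oppose for this pair; the down-group effect wins (134 vs 91 kJ/mol).
F > Si: both effects reinforce here, so F is clearly the higher of the two.
Cl > F: this pair runs against the simple trend — see the exception note.
Note the exception: Cl has a higher electron affinity than F, contrary to the simple trend — F's small 2p subshell makes the incoming electron feel strong e⁻–e⁻ repulsion, so Cl actually releases more energy on gaining an electron.
Approximate values (kJ/mol): F 328, Al 42, Si 134, Cl 349, Tl 19, Bi 91.
So from highest to lowest: Cl > F > Si > Bi > Al > Tl.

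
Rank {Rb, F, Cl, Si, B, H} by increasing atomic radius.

Radius decreases left→right (rising Z_eff, same n) and increases top→bottom (higher n).
Here both period and group differ, so the two effects have to be weighed against each other.
F > H: period and group pull opposite ways; the down-group shift dominates (64 vs 32 pm).
B > F: both are in period 2; the period trend gives B the larger value.
Cl > B: period and group pull opposite ways; the down-group shift dominates (99 vs 85 pm).
Si > Cl: both are in period 3; the period trend gives Si the larger value.
Rb > Si: both effects reinforce here, so Rb is clearly the larger of the two.
Tabulated atomic radius (pm): H 32, B 85, F 64, Si 116, Cl 99, Rb 210.
So from smallest to largest: H < F < B < Cl < Si < Rb.

H < F < B < Cl < Si < Rb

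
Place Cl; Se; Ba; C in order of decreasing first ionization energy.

Cl > C > Se > Ba

C is in period 2, group 14; Cl is in period 3, group 17; Se is in period 4, group 16; Ba is in period 6, group 2.
IE₁ increases left→right with effective nuclear charge and decreases top→bottom as the valence shell moves farther out.
Neither a single period nor a single group — weigh both effects.
Se > Ba: relative to Ba, both the across-period and down-group shifts push Se's first ionization energy up.
C > Se: period and group pull opposite ways; the down-group shift dominates (1086 vs 941 kJ/mol).
Cl > C: the two effects oppose for this pair; the across-period effect wins (1251 vs 1086 kJ/mol).
For reference (kJ/mol): C 1086, Cl 1251, Se 941, Ba 503.
So from highest to lowest: Cl > C > Se > Ba.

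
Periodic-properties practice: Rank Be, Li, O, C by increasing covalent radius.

O, C, Be, Li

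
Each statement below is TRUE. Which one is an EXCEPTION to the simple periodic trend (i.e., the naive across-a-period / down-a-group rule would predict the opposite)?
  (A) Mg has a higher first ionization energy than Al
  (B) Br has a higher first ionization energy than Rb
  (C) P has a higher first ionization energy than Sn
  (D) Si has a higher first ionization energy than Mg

(A)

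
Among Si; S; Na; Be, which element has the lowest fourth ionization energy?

Si

After 3 electrons have been removed, what remains? Si³⁺ still has 1 valence electron; S³⁺ still has 3 valence electrons; Na³⁺ is already 2 electrons into the core; Be³⁺ is already 1 electron into the core.
Pulling an electron out of a noble-gas core costs far more than removing a remaining valence electron, so Na and Be sit at the high end of IE_4.
Valence configurations: Si³⁺ [Ne]3s¹, S³⁺ [Ne]3s²3p¹.
The numbers (kJ/mol): Si 4356, S 4556, Na 9543, Be 21007.
Hence IE_4: Si < S < Na < Be.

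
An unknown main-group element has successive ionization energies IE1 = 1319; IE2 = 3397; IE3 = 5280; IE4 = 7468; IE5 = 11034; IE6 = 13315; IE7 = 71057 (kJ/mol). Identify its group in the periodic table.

Group 16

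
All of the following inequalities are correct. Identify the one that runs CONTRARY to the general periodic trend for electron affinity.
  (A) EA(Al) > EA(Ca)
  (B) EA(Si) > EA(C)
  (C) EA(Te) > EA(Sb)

(B)

The general trend: electron affinity increases across a period and decreases down a group.
(A) Al (period 3, group 13) vs Ca (period 4, group 2): the stated order agrees with the simple trend.
(B) Si (period 3, group 14) vs C (period 2, group 14): the stated order contradicts the simple trend.
(C) Te (period 5, group 16) vs Sb (period 5, group 15): the stated order agrees with the simple trend.
The exception is (B): Si's larger, more diffuse 3p orbitals accept an added electron slightly more readily than C's compact 2p.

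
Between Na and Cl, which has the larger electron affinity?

Cl

Electron affinity generally becomes more exothermic across a period toward the halogens and less exothermic down a group.
All lie in period 3, so electron affinity increases left to right.
So Cl has the larger electron affinity (Cl > Na).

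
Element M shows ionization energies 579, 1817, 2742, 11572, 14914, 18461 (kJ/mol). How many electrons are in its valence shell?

Look for the largest jump between consecutive ionization energies: IE4/IE3 ≈ 4.2, far larger than any earlier ratio.
That jump marks the point where a core electron is being removed. So the atom has 3 valence electrons.

3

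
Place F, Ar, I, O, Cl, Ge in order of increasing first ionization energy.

O is in period 2, group 16; F is in period 2, group 17; Cl is in period 3, group 17; Ar is in period 3, group 18; Ge is in period 4, group 14; I is in period 5, group 17.
First ionization energy rises across a period (greater Z_eff holds electrons more tightly) and falls down a group (valence electrons are farther from the nucleus).
These span different periods and groups, so the two trends combine.
I > Ge: the two effects oppose for this pair; the across-period effect wins (1008 vs 762 kJ/mol).
Cl > I: they share group 17; the group trend gives Cl the larger value.
O > Cl: the two effects oppose for this pair; the down-group effect wins (1314 vs 1251 kJ/mol).
Ar > O: period and group pull opposite ways; the across-period shift dominates (1521 vs 1314 kJ/mol).
F > Ar: the two effects oppose for this pair; the down-group effect wins (1681 vs 1521 kJ/mol).
For reference (kJ/mol): O 1314, F 1681, Cl 1251, Ar 1521, Ge 762, I 1008.
So from lowest to highest: Ge < I < Cl < O < Ar < F.

Ge < I < Cl < O < Ar < F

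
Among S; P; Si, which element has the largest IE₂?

S

IE_2 is the cost of taking one more electron from the +1 cation: S⁺ still has 5 valence electrons; P⁺ still has 4 valence electrons; Si⁺ still has 3 valence electrons.
All are still removing valence electrons, so compare the +1 ions as you would atoms: IE_2 generally rises across a period (higher Z_eff) and falls down a group (larger shell), subject to the usual subshell exceptions.
Valence configurations: S⁺ [Ne]3s²3p³, P⁺ [Ne]3s²3p², Si⁺ [Ne]3s²3p¹.
The numbers (kJ/mol): S 2252, P 1907, Si 1577.
Hence IE_2: Si < P < S.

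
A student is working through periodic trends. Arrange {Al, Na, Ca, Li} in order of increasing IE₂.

IE_2 is the cost of taking one more electron from the +1 cation: Al⁺ still has 2 valence electrons; Na⁺ is the bare [Ne] core; Ca⁺ still has 1 valence electron; Li⁺ is the bare [He] core.
Pulling an electron out of a noble-gas core costs far more than removing a remaining valence electron, so Na and Li sit at the high end of IE_2.
Valence configurations: Al⁺ [Ne]3s², Ca⁺ [Ar]4s¹.
Tabulated IE_2 (kJ/mol): Al 1817, Na 4562, Ca 1145, Li 7298.
Overall IE_2 order: Ca < Al < Na < Li.

Ca < Al < Na < Li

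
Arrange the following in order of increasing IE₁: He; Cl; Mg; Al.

Al, Mg, Cl, He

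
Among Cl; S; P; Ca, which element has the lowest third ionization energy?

P

After 2 electrons have been removed, what remains? Cl²⁺ still has 5 valence electrons; S²⁺ still has 4 valence electrons; P²⁺ still has 3 valence electrons; Ca²⁺ is the bare [Ar] core.
Core electrons are held far more tightly than valence electrons, so Ca tops the IE_3 order.
Valence configurations: Cl²⁺ [Ne]3s²3p³, S²⁺ [Ne]3s²3p², P²⁺ [Ne]3s²3p¹.
Approximate IE_3 values (kJ/mol): Cl 3822, S 3357, P 2914, Ca 4912.
Overall IE_3 order: P < S < Cl < Ca.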